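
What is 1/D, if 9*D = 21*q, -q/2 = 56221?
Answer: -3/787094 ≈ -3.8115e-6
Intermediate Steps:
q = -112442 (q = -2*56221 = -112442)
D = -787094/3 (D = (21*(-112442))/9 = (1/9)*(-2361282) = -787094/3 ≈ -2.6236e+5)
1/D = 1/(-787094/3) = -3/787094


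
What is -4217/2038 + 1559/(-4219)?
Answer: -20968765/8598322 ≈ -2.4387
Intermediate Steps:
-4217/2038 + 1559/(-4219) = -4217*1/2038 + 1559*(-1/4219) = -4217/2038 - 1559/4219 = -20968765/8598322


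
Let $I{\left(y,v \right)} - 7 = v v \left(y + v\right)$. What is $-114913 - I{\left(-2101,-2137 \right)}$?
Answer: $19353852102$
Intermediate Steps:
$I{\left(y,v \right)} = 7 + v^{2} \left(v + y\right)$ ($I{\left(y,v \right)} = 7 + v v \left(y + v\right) = 7 + v^{2} \left(v + y\right)$)
$-114913 - I{\left(-2101,-2137 \right)} = -114913 - \left(7 + \left(-2137\right)^{3} - 2101 \left(-2137\right)^{2}\right) = -114913 - \left(7 - 9759185353 - 9594781669\right) = -114913 - -19353967015 = -114913 + 19353967015 = 19353852102$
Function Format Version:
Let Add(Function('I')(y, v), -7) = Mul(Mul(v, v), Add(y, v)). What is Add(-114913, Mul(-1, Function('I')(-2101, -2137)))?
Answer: 19353852102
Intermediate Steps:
Function('I')(y, v) = Add(7, Mul(Pow(v, 2), Add(v, y))) (Function('I')(y, v) = Add(7, Mul(Mul(v, v), Add(y, v))) = Add(7, Mul(Pow(v, 2), Add(v, y))))
Add(-114913, Mul(-1, Function('I')(-2101, -2137))) = Add(-114913, Mul(-1, Add(7, Pow(-2137, 3), Mul(-2101, Pow(-2137, 2))))) = Add(-114913, Mul(-1, Add(7, -9759185353, Mul(-2101, 4566769)))) = Add(-114913, Mul(-1, Add(7, -9759185353, -9594781669))) = Add(-114913, Mul(-1, -19353967015)) = Add(-114913, 19353967015) = 19353852102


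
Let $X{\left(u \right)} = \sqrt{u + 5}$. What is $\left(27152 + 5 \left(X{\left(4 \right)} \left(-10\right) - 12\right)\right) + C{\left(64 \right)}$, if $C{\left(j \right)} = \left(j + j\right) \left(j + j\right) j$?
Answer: $1075518$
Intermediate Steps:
$X{\left(u \right)} = \sqrt{5 + u}$
$C{\left(j \right)} = 4 j^{3}$ ($C{\left(j \right)} = 2 j 2 j j = 4 j^{2} j = 4 j^{3}$)
$\left(27152 + 5 \left(X{\left(4 \right)} \left(-10\right) - 12\right)\right) + C{\left(64 \right)} = \left(27152 + 5 \left(\sqrt{5 + 4} \left(-10\right) - 12\right)\right) + 4 \cdot 64^{3} = \left(27152 + 5 \left(\sqrt{9} \left(-10\right) - 12\right)\right) + 4 \cdot 262144 = \left(27152 + 5 \left(3 \left(-10\right) - 12\right)\right) + 1048576 = \left(27152 + 5 \left(-30 - 12\right)\right) + 1048576 = \left(27152 + 5 \left(-42\right)\right) + 1048576 = \left(27152 - 210\right) + 1048576 = 26942 + 1048576 = 1075518$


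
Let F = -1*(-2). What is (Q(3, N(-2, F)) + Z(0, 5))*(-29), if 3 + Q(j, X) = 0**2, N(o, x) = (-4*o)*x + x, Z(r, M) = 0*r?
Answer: 87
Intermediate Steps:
Z(r, M) = 0
F = 2
N(o, x) = x - 4*o*x (N(o, x) = -4*o*x + x = x - 4*o*x)
Q(j, X) = -3 (Q(j, X) = -3 + 0**2 = -3 + 0 = -3)
(Q(3, N(-2, F)) + Z(0, 5))*(-29) = (-3 + 0)*(-29) = -3*(-29) = 87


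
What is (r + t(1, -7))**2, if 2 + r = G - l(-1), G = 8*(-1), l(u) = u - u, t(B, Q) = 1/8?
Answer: 6241/64 ≈ 97.516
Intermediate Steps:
t(B, Q) = 1/8
l(u) = 0
G = -8
r = -10 (r = -2 + (-8 - 1*0) = -2 + (-8 + 0) = -2 - 8 = -10)
(r + t(1, -7))**2 = (-10 + 1/8)**2 = (-79/8)**2 = 6241/64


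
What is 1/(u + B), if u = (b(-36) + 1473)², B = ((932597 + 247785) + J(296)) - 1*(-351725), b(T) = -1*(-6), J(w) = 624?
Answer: 1/3720172 ≈ 2.6880e-7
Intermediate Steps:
b(T) = 6
B = 1532731 (B = ((932597 + 247785) + 624) - 1*(-351725) = (1180382 + 624) + 351725 = 1181006 + 351725 = 1532731)
u = 2187441 (u = (6 + 1473)² = 1479² = 2187441)
1/(u + B) = 1/(2187441 + 1532731) = 1/3720172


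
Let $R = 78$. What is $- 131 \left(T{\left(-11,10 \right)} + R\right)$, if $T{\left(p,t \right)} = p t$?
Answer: $4192$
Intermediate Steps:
$- 131 \left(T{\left(-11,10 \right)} + R\right) = - 131 \left(\left(-11\right) 10 + 78\right) = - 131 \left(-110 + 78\right) = \left(-131\right) \left(-32\right) = 4192$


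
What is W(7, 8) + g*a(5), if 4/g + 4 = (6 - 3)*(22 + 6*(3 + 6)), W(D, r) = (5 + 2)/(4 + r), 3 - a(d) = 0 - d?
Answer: 61/84 ≈ 0.72619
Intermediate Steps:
a(d) = 3 + d (a(d) = 3 - (0 - d) = 3 - (-1)*d = 3 + d)
W(D, r) = 7/(4 + r)
g = 1/56 (g = 4/(-4 + (6 - 3)*(22 + 6*(3 + 6))) = 4/(-4 + 3*(22 + 6*9)) = 4/(-4 + 3*(22 + 54)) = 4/(-4 + 3*76) = 4/(-4 + 228) = 4/224 = 4*(1/224) = 1/56 ≈ 0.017857)
W(7, 8) + g*a(5) = 7/(4 + 8) + (3 + 5)/56 = 7/12 + (1/56)*8 = 7*(1/12) + 1/7 = 7/12 + 1/7 = 61/84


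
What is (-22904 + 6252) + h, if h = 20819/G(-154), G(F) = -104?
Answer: -1752627/104 ≈ -16852.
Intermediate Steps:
h = -20819/104 (h = 20819/(-104) = 20819*(-1/104) = -20819/104 ≈ -200.18)
(-22904 + 6252) + h = (-22904 + 6252) - 20819/104 = -16652 - 20819/104 = -1752627/104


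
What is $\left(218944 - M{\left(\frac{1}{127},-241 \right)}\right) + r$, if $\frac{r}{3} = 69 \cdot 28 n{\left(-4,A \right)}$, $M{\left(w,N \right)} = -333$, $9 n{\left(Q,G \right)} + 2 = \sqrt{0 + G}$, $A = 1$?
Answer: $218633$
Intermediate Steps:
$n{\left(Q,G \right)} = - \frac{2}{9} + \frac{\sqrt{G}}{9}$ ($n{\left(Q,G \right)} = - \frac{2}{9} + \frac{\sqrt{0 + G}}{9} = - \frac{2}{9} + \frac{\sqrt{G}}{9}$)
$r = -644$ ($r = 3 \cdot 69 \cdot 28 \left(- \frac{2}{9} + \frac{\sqrt{1}}{9}\right) = 3 \cdot 1932 \left(- \frac{2}{9} + \frac{1}{9} \cdot 1\right) = 3 \cdot 1932 \left(- \frac{2}{9} + \frac{1}{9}\right) = 3 \cdot 1932 \left(- \frac{1}{9}\right) = 3 \left(- \frac{644}{3}\right) = -644$)
$\left(218944 - M{\left(\frac{1}{127},-241 \right)}\right) + r = \left(218944 - -333\right) - 644 = \left(218944 + 333\right) - 644 = 219277 - 644 = 218633$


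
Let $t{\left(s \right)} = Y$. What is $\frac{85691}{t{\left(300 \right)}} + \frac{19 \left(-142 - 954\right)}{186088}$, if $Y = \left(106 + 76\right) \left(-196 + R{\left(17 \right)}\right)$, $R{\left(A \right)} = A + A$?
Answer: $- \frac{295715029}{97975332} \approx -3.0183$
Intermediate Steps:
$R{\left(A \right)} = 2 A$
$Y = -29484$ ($Y = \left(106 + 76\right) \left(-196 + 2 \cdot 17\right) = 182 \left(-196 + 34\right) = 182 \left(-162\right) = -29484$)
$t{\left(s \right)} = -29484$
$\frac{85691}{t{\left(300 \right)}} + \frac{19 \left(-142 - 954\right)}{186088} = \frac{85691}{-29484} + \frac{19 \left(-142 - 954\right)}{186088} = 85691 \left(- \frac{1}{29484}\right) + 19 \left(-1096\right) \frac{1}{186088} = - \frac{85691}{29484} - \frac{2603}{23261} = - \frac{295715029}{97975332}$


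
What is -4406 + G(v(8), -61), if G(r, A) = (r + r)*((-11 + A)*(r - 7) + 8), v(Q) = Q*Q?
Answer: -528694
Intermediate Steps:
v(Q) = Q²
G(r, A) = 2*r*(8 + (-11 + A)*(-7 + r)) (G(r, A) = (2*r)*((-11 + A)*(-7 + r) + 8) = (2*r)*(8 + (-11 + A)*(-7 + r)) = 2*r*(8 + (-11 + A)*(-7 + r)))
-4406 + G(v(8), -61) = -4406 + 2*8²*(85 - 11*8² - 7*(-61) - 61*8²) = -4406 + 2*64*(85 - 11*64 + 427 - 61*64) = -4406 + 2*64*(85 - 704 + 427 - 3904) = -4406 + 2*64*(-4096) = -4406 - 524288 = -528694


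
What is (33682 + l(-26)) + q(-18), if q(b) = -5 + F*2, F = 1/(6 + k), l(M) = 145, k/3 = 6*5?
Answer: 1623457/48 ≈ 33822.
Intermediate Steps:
k = 90 (k = 3*(6*5) = 3*30 = 90)
F = 1/96 (F = 1/(6 + 90) = 1/96 ≈ 0.010417)
q(b) = -239/48 (q(b) = -5 + (1/96)*2 = -5 + 1/48 = -239/48)
(33682 + l(-26)) + q(-18) = (33682 + 145) - 239/48 = 33827 - 239/48 = 1623457/48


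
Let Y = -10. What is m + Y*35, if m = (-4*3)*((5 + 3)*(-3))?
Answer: -62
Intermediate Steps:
m = 288 (m = -96*(-3) = -12*(-24) = 288)
m + Y*35 = 288 - 10*35 = 288 - 350 = -62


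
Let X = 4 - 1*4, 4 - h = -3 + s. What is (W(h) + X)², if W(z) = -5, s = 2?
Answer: 25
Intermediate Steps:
h = 5 (h = 4 - (-3 + 2) = 4 - 1*(-1) = 4 + 1 = 5)
X = 0 (X = 4 - 4 = 0)
(W(h) + X)² = (-5 + 0)² = (-5)² = 25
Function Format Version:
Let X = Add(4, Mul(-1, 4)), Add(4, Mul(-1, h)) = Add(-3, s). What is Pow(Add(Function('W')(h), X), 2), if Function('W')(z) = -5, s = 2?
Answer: 25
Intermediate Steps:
h = 5 (h = Add(4, Mul(-1, Add(-3, 2))) = Add(4, Mul(-1, -1)) = Add(4, 1) = 5)
X = 0 (X = Add(4, -4) = 0)
Pow(Add(Function('W')(h), X), 2) = Pow(Add(-5, 0), 2) = Pow(-5, 2) = 25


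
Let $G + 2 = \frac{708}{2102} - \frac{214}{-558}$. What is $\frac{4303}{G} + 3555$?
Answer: $\frac{72196038}{375235} \approx 192.4$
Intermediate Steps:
$G = - \frac{375235}{293229}$ ($G = -2 + \left(\frac{708}{2102} - \frac{214}{-558}\right) = -2 + \left(708 \cdot \frac{1}{2102} - - \frac{107}{279}\right) = -2 + \left(\frac{354}{1051} + \frac{107}{279}\right) = -2 + \frac{211223}{293229} = - \frac{375235}{293229} \approx -1.2797$)
$\frac{4303}{G} + 3555 = \frac{4303}{- \frac{375235}{293229}} + 3555 = 4303 \left(- \frac{293229}{375235}\right) + 3555 = - \frac{1261764387}{375235} + 3555 = \frac{72196038}{375235}$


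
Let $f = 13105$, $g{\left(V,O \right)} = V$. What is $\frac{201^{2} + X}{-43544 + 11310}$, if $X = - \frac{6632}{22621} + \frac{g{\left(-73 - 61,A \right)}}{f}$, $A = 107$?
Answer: $- \frac{11976713986631}{9555711439970} \approx -1.2534$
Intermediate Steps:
$X = - \frac{89943574}{296448205}$ ($X = - \frac{6632}{22621} + \frac{-73 - 61}{13105} = \left(-6632\right) \frac{1}{22621} - \frac{134}{13105} = - \frac{6632}{22621} - \frac{134}{13105} = - \frac{89943574}{296448205} \approx -0.3034$)
$\frac{201^{2} + X}{-43544 + 11310} = \frac{201^{2} - \frac{89943574}{296448205}}{-43544 + 11310} = \frac{40401 - \frac{89943574}{296448205}}{-32234} = \frac{11976713986631}{296448205} \left(- \frac{1}{32234}\right) = - \frac{11976713986631}{9555711439970}$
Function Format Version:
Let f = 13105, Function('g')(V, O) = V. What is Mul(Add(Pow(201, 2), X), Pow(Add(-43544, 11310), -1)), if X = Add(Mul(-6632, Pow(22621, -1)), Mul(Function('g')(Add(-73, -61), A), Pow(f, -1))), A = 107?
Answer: Rational(-11976713986631, 9555711439970) ≈ -1.2534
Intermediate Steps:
X = Rational(-89943574, 296448205) (X = Add(Mul(-6632, Pow(22621, -1)), Mul(Add(-73, -61), Pow(13105, -1))) = Add(Mul(-6632, Rational(1, 22621)), Mul(-134, Rational(1, 13105))) = Add(Rational(-6632, 22621), Rational(-134, 13105)) = Rational(-89943574, 296448205) ≈ -0.30340)
Mul(Add(Pow(201, 2), X), Pow(Add(-43544, 11310), -1)) = Mul(Add(Pow(201, 2), Rational(-89943574, 296448205)), Pow(Add(-43544, 11310), -1)) = Mul(Add(40401, Rational(-89943574, 296448205)), Pow(-32234, -1)) = Mul(Rational(11976713986631, 296448205), Rational(-1, 32234)) = Rational(-11976713986631, 9555711439970)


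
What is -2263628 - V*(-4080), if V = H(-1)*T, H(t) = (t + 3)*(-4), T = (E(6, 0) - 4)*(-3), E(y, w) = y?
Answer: -2067788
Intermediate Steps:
T = -6 (T = (6 - 4)*(-3) = 2*(-3) = -6)
H(t) = -12 - 4*t (H(t) = (3 + t)*(-4) = -12 - 4*t)
V = 48 (V = (-12 - 4*(-1))*(-6) = (-12 + 4)*(-6) = -8*(-6) = 48)
-2263628 - V*(-4080) = -2263628 - 48*(-4080) = -2263628 - 1*(-195840) = -2263628 + 195840 = -2067788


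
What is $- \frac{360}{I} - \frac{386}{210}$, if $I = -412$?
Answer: $- \frac{10429}{10815} \approx -0.96431$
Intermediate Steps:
$- \frac{360}{I} - \frac{386}{210} = - \frac{360}{-412} - \frac{386}{210} = \left(-360\right) \left(- \frac{1}{412}\right) - \frac{193}{105} = \frac{90}{103} - \frac{193}{105} = - \frac{10429}{10815}$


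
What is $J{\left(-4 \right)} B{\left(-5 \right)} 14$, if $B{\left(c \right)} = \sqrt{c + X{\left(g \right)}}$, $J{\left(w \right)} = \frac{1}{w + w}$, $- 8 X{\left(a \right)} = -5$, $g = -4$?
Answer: $- \frac{7 i \sqrt{70}}{16} \approx - 3.6604 i$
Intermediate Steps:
$X{\left(a \right)} = \frac{5}{8}$ ($X{\left(a \right)} = \left(- \frac{1}{8}\right) \left(-5\right) = \frac{5}{8}$)
$J{\left(w \right)} = \frac{1}{2 w}$
$B{\left(c \right)} = \sqrt{\frac{5}{8} + c}$ ($B{\left(c \right)} = \sqrt{c + \frac{5}{8}} = \sqrt{\frac{5}{8} + c}$)
$J{\left(-4 \right)} B{\left(-5 \right)} 14 = \frac{1}{2 \left(-4\right)} \frac{\sqrt{10 + 16 \left(-5\right)}}{4} \cdot 14 = \frac{1}{2} \left(- \frac{1}{4}\right) \frac{\sqrt{10 - 80}}{4} \cdot 14 = - \frac{\frac{1}{4} \sqrt{-70}}{8} \cdot 14 = - \frac{\frac{1}{4} i \sqrt{70}}{8} \cdot 14 = - \frac{i \sqrt{70}}{32} \cdot 14 = - \frac{7 i \sqrt{70}}{16}$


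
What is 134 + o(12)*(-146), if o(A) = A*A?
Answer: -20890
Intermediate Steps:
o(A) = A²
134 + o(12)*(-146) = 134 + 12²*(-146) = 134 + 144*(-146) = 134 - 21024 = -20890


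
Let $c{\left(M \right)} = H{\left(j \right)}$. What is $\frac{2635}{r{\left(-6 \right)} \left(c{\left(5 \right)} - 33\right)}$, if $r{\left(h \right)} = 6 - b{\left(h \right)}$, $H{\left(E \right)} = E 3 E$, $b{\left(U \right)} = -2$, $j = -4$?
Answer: $\frac{527}{24} \approx 21.958$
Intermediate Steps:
$H{\left(E \right)} = 3 E^{2}$ ($H{\left(E \right)} = 3 E E = 3 E^{2}$)
$r{\left(h \right)} = 8$ ($r{\left(h \right)} = 6 - -2 = 6 + 2 = 8$)
$c{\left(M \right)} = 48$ ($c{\left(M \right)} = 3 \left(-4\right)^{2} = 3 \cdot 16 = 48$)
$\frac{2635}{r{\left(-6 \right)} \left(c{\left(5 \right)} - 33\right)} = \frac{2635}{8 \left(48 - 33\right)} = \frac{2635}{8 \cdot 15} = \frac{2635}{120} = 2635 \cdot \frac{1}{120} = \frac{527}{24}$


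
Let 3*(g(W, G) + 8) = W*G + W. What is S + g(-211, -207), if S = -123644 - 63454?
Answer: -517852/3 ≈ -1.7262e+5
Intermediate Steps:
g(W, G) = -8 + W/3 + G*W/3 (g(W, G) = -8 + (W*G + W)/3 = -8 + (G*W + W)/3 = -8 + (W + G*W)/3 = -8 + (W/3 + G*W/3) = -8 + W/3 + G*W/3)
S = -187098
S + g(-211, -207) = -187098 + (-8 + (⅓)*(-211) + (⅓)*(-207)*(-211)) = -187098 + (-8 - 211/3 + 14559) = -187098 + 43442/3 = -517852/3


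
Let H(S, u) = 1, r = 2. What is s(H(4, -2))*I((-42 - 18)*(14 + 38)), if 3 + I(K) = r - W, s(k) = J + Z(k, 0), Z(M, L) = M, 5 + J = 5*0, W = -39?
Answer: -152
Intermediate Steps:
J = -5 (J = -5 + 5*0 = -5 + 0 = -5)
s(k) = -5 + k
I(K) = 38 (I(K) = -3 + (2 - 1*(-39)) = -3 + (2 + 39) = -3 + 41 = 38)
s(H(4, -2))*I((-42 - 18)*(14 + 38)) = (-5 + 1)*38 = -4*38 = -152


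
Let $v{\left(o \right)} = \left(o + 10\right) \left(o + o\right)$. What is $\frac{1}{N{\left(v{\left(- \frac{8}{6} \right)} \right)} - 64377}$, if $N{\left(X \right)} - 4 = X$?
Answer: $- \frac{9}{579565} \approx -1.5529 \cdot 10^{-5}$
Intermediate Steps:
$v{\left(o \right)} = 2 o \left(10 + o\right)$ ($v{\left(o \right)} = \left(10 + o\right) 2 o = 2 o \left(10 + o\right)$)
$N{\left(X \right)} = 4 + X$
$\frac{1}{N{\left(v{\left(- \frac{8}{6} \right)} \right)} - 64377} = \frac{1}{\left(4 + 2 \left(- \frac{8}{6}\right) \left(10 - \frac{8}{6}\right)\right) - 64377} = \frac{1}{\left(4 + 2 \left(\left(-8\right) \frac{1}{6}\right) \left(10 - \frac{4}{3}\right)\right) - 64377} = \frac{1}{\left(4 + 2 \left(- \frac{4}{3}\right) \left(10 - \frac{4}{3}\right)\right) - 64377} = \frac{1}{\left(4 + 2 \left(- \frac{4}{3}\right) \frac{26}{3}\right) - 64377} = \frac{1}{\left(4 - \frac{208}{9}\right) - 64377} = \frac{1}{- \frac{172}{9} - 64377} = \frac{1}{- \frac{579565}{9}} = - \frac{9}{579565}$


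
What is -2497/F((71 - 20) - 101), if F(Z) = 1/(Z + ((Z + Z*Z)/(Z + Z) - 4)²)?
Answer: -7613353/4 ≈ -1.9033e+6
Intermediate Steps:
F(Z) = 1/(Z + (-4 + (Z + Z²)/(2*Z))²) (F(Z) = 1/(Z + ((Z + Z²)/((2*Z)) - 4)²) = 1/(Z + ((Z + Z²)*(1/(2*Z)) - 4)²) = 1/(Z + ((Z + Z²)/(2*Z) - 4)²) = 1/(Z + (-4 + (Z + Z²)/(2*Z))²))
-2497/F((71 - 20) - 101) = -(-124850 + 2497*(-7 + ((71 - 20) - 101))²/4) = -(-124850 + 2497*(-7 + (51 - 101))²/4) = -(-124850 + 2497*(-7 - 50)²/4) = -2497/(4/((-57)² - 200)) = -2497/(4/(3249 - 200)) = -2497/(4/3049) = -2497/(4*(1/3049)) = -2497/4/3049 = -2497*3049/4 = -7613353/4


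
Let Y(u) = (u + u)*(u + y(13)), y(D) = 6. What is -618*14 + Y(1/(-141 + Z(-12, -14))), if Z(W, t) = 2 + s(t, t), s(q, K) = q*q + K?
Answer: -15997030/1849 ≈ -8651.7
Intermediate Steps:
s(q, K) = K + q² (s(q, K) = q² + K = K + q²)
Z(W, t) = 2 + t + t² (Z(W, t) = 2 + (t + t²) = 2 + t + t²)
Y(u) = 2*u*(6 + u) (Y(u) = (u + u)*(u + 6) = (2*u)*(6 + u) = 2*u*(6 + u))
-618*14 + Y(1/(-141 + Z(-12, -14))) = -618*14 + 2*(6 + 1/(-141 + (2 - 14 + (-14)²)))/(-141 + (2 - 14 + (-14)²)) = -8652 + 2*(6 + 1/(-141 + (2 - 14 + 196)))/(-141 + (2 - 14 + 196)) = -8652 + 2*(6 + 1/(-141 + 184))/(-141 + 184) = -8652 + 2*(6 + 1/43)/43 = -8652 + 2*(1/43)*(6 + 1/43) = -8652 + 2*(1/43)*(259/43) = -8652 + 518/1849 = -15997030/1849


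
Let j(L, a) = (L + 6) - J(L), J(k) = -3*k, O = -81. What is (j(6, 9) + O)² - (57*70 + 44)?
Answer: -1433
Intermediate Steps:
j(L, a) = 6 + 4*L (j(L, a) = (L + 6) - (-3)*L = (6 + L) + 3*L = 6 + 4*L)
(j(6, 9) + O)² - (57*70 + 44) = ((6 + 4*6) - 81)² - (57*70 + 44) = ((6 + 24) - 81)² - (3990 + 44) = (30 - 81)² - 1*4034 = (-51)² - 4034 = 2601 - 4034 = -1433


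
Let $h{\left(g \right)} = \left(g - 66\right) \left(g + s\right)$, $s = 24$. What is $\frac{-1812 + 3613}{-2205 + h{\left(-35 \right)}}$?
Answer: $- \frac{1801}{1094} \approx -1.6463$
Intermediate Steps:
$h{\left(g \right)} = \left(-66 + g\right) \left(24 + g\right)$ ($h{\left(g \right)} = \left(g - 66\right) \left(g + 24\right) = \left(-66 + g\right) \left(24 + g\right)$)
$\frac{-1812 + 3613}{-2205 + h{\left(-35 \right)}} = \frac{-1812 + 3613}{-2205 - \left(114 - 1225\right)} = \frac{1801}{-2205 + \left(-1584 + 1225 + 1470\right)} = \frac{1801}{-2205 + 1111} = \frac{1801}{-1094} = 1801 \left(- \frac{1}{1094}\right) = - \frac{1801}{1094}$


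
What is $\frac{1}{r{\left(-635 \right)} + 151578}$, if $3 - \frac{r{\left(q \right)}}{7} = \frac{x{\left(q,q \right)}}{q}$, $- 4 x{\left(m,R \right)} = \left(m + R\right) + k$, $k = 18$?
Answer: $\frac{635}{96267556} \approx 6.5962 \cdot 10^{-6}$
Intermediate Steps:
$x{\left(m,R \right)} = - \frac{9}{2} - \frac{R}{4} - \frac{m}{4}$ ($x{\left(m,R \right)} = - \frac{\left(m + R\right) + 18}{4} = - \frac{\left(R + m\right) + 18}{4} = - \frac{18 + R + m}{4} = - \frac{9}{2} - \frac{R}{4} - \frac{m}{4}$)
$r{\left(q \right)} = 21 - \frac{7 \left(- \frac{9}{2} - \frac{q}{2}\right)}{q}$ ($r{\left(q \right)} = 21 - 7 \frac{- \frac{9}{2} - \frac{q}{4} - \frac{q}{4}}{q} = 21 - 7 \frac{- \frac{9}{2} - \frac{q}{2}}{q} = 21 - \frac{7 \left(- \frac{9}{2} - \frac{q}{2}\right)}{q}$)
$\frac{1}{r{\left(-635 \right)} + 151578} = \frac{1}{\frac{7 \left(9 + 7 \left(-635\right)\right)}{2 \left(-635\right)} + 151578} = \frac{1}{\frac{7}{2} \left(- \frac{1}{635}\right) \left(9 - 4445\right) + 151578} = \frac{1}{\frac{7}{2} \left(- \frac{1}{635}\right) \left(-4436\right) + 151578} = \frac{1}{\frac{15526}{635} + 151578} = \frac{1}{\frac{96267556}{635}} = \frac{635}{96267556}$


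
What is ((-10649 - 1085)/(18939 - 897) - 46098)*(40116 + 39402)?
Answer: -11022677148050/3007 ≈ -3.6657e+9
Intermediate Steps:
((-10649 - 1085)/(18939 - 897) - 46098)*(40116 + 39402) = (-11734/18042 - 46098)*79518 = (-11734*1/18042 - 46098)*79518 = (-5867/9021 - 46098)*79518 = -415855925/9021*79518 = -11022677148050/3007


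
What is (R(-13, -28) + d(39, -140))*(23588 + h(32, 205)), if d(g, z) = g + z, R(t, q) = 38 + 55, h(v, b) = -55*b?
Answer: -98504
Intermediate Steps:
R(t, q) = 93
(R(-13, -28) + d(39, -140))*(23588 + h(32, 205)) = (93 + (39 - 140))*(23588 - 55*205) = (93 - 101)*(23588 - 11275) = -8*12313 = -98504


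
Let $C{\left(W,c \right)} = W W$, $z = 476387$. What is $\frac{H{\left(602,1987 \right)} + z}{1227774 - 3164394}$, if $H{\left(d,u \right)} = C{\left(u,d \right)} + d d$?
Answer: $- \frac{4516}{1827} \approx -2.4718$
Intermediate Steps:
$C{\left(W,c \right)} = W^{2}$
$H{\left(d,u \right)} = d^{2} + u^{2}$ ($H{\left(d,u \right)} = u^{2} + d d = u^{2} + d^{2} = d^{2} + u^{2}$)
$\frac{H{\left(602,1987 \right)} + z}{1227774 - 3164394} = \frac{\left(602^{2} + 1987^{2}\right) + 476387}{1227774 - 3164394} = \frac{\left(362404 + 3948169\right) + 476387}{-1936620} = \left(4310573 + 476387\right) \left(- \frac{1}{1936620}\right) = 4786960 \left(- \frac{1}{1936620}\right) = - \frac{4516}{1827}$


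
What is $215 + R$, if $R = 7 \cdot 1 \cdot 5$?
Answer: $250$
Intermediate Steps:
$R = 35$ ($R = 7 \cdot 5 = 35$)
$215 + R = 215 + 35 = 250$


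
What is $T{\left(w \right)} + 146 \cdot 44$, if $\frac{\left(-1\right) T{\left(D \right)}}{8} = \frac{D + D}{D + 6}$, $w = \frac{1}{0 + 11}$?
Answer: $\frac{430392}{67} \approx 6423.8$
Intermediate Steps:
$w = \frac{1}{11} \approx 0.090909$
$T{\left(D \right)} = - \frac{16 D}{6 + D}$ ($T{\left(D \right)} = - 8 \frac{D + D}{D + 6} = - 8 \frac{2 D}{6 + D} = - \frac{16 D}{6 + D}$)
$T{\left(w \right)} + 146 \cdot 44 = \left(-16\right) \frac{1}{11} \frac{1}{6 + \frac{1}{11}} + 146 \cdot 44 = \left(-16\right) \frac{1}{11} \frac{1}{\frac{67}{11}} + 6424 = \left(-16\right) \frac{1}{11} \cdot \frac{11}{67} + 6424 = - \frac{16}{67} + 6424 = \frac{430392}{67}$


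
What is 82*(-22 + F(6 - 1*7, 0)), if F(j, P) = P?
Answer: -1804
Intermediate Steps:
82*(-22 + F(6 - 1*7, 0)) = 82*(-22 + 0) = 82*(-22) = -1804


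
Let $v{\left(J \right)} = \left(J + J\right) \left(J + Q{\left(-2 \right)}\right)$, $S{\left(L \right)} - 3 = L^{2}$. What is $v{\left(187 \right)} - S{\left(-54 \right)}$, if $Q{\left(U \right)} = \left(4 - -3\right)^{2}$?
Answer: $85345$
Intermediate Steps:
$S{\left(L \right)} = 3 + L^{2}$
$Q{\left(U \right)} = 49$ ($Q{\left(U \right)} = \left(4 + 3\right)^{2} = 7^{2} = 49$)
$v{\left(J \right)} = 2 J \left(49 + J\right)$ ($v{\left(J \right)} = \left(J + J\right) \left(J + 49\right) = 2 J \left(49 + J\right)$)
$v{\left(187 \right)} - S{\left(-54 \right)} = 2 \cdot 187 \left(49 + 187\right) - \left(3 + \left(-54\right)^{2}\right) = 2 \cdot 187 \cdot 236 - \left(3 + 2916\right) = 88264 - 2919 = 85345$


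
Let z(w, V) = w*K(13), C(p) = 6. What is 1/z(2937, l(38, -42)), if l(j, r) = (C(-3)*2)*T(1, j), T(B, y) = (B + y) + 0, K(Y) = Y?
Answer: 1/38181 ≈ 2.6191e-5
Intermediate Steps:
T(B, y) = B + y
l(j, r) = 12 + 12*j (l(j, r) = (6*2)*(1 + j) = 12*(1 + j) = 12 + 12*j)
z(w, V) = 13*w (z(w, V) = w*13 = 13*w)
1/z(2937, l(38, -42)) = 1/(13*2937) = 1/38181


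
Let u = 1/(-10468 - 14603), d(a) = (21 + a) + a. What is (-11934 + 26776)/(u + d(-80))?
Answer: -186051891/1742435 ≈ -106.78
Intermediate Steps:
d(a) = 21 + 2*a
u = -1/25071 (u = 1/(-25071) = -1/25071 ≈ -3.9887e-5)
(-11934 + 26776)/(u + d(-80)) = (-11934 + 26776)/(-1/25071 + (21 + 2*(-80))) = 14842/(-1/25071 + (21 - 160)) = 14842/(-1/25071 - 139) = 14842/(-3484870/25071) = 14842*(-25071/3484870) = -186051891/1742435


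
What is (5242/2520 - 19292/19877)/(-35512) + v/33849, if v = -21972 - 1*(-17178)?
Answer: -36450583436789/257309899973280 ≈ -0.14166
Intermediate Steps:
v = -4794 (v = -21972 + 17178 = -4794)
(5242/2520 - 19292/19877)/(-35512) + v/33849 = (5242/2520 - 19292/19877)/(-35512) - 4794/33849 = (5242*(1/2520) - 19292*1/19877)*(-1/35512) - 4794*1/33849 = (2621/1260 - 1484/1529)*(-1/35512) - 1598/11283 = (2137669/1926540)*(-1/35512) - 1598/11283 = -2137669/68415288480 - 1598/11283 = -36450583436789/257309899973280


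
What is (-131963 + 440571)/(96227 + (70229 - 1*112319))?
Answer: 308608/54137 ≈ 5.7005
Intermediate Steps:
(-131963 + 440571)/(96227 + (70229 - 1*112319)) = 308608/(96227 + (70229 - 112319)) = 308608/(96227 - 42090) = 308608/54137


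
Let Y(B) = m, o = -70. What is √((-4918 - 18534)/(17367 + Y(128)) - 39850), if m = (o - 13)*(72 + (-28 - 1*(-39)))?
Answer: 2*I*√1618090539/403 ≈ 199.63*I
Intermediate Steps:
m = -6889 (m = (-70 - 13)*(72 + (-28 - 1*(-39))) = -83*(72 + (-28 + 39)) = -83*(72 + 11) = -83*83 = -6889)
Y(B) = -6889
√((-4918 - 18534)/(17367 + Y(128)) - 39850) = √((-4918 - 18534)/(17367 - 6889) - 39850) = √(-23452/10478 - 39850) = √(-23452*1/10478 - 39850) = √(-902/403 - 39850) = √(-16060452/403) = 2*I*√1618090539/403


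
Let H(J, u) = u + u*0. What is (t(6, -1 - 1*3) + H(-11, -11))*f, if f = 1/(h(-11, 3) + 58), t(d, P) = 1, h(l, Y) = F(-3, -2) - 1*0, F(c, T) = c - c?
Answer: -5/29 ≈ -0.17241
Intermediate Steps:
F(c, T) = 0
H(J, u) = u (H(J, u) = u + 0 = u)
h(l, Y) = 0 (h(l, Y) = 0 - 1*0 = 0 + 0 = 0)
f = 1/58 (f = 1/(0 + 58) = 1/58 ≈ 0.017241)
(t(6, -1 - 1*3) + H(-11, -11))*f = (1 - 11)*(1/58) = -10*1/58 = -5/29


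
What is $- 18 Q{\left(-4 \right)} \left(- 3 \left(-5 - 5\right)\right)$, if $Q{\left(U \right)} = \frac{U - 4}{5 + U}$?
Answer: $4320$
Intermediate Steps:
$Q{\left(U \right)} = \frac{-4 + U}{5 + U}$
$- 18 Q{\left(-4 \right)} \left(- 3 \left(-5 - 5\right)\right) = - 18 \frac{-4 - 4}{5 - 4} \left(- 3 \left(-5 - 5\right)\right) = - 18 \cdot 1^{-1} \left(-8\right) \left(\left(-3\right) \left(-10\right)\right) = - 18 \cdot 1 \left(-8\right) 30 = \left(-18\right) \left(-8\right) 30 = 144 \cdot 30 = 4320$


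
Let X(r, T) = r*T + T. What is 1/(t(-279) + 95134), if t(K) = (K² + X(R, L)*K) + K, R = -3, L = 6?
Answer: 1/176044 ≈ 5.6804e-6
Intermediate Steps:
X(r, T) = T + T*r (X(r, T) = T*r + T = T + T*r)
t(K) = K² - 11*K (t(K) = (K² + (6*(1 - 3))*K) + K = (K² + (6*(-2))*K) + K = (K² - 12*K) + K = K² - 11*K)
1/(t(-279) + 95134) = 1/(-279*(-11 - 279) + 95134) = 1/(-279*(-290) + 95134) = 1/(80910 + 95134) = 1/176044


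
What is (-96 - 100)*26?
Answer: -5096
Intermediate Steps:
(-96 - 100)*26 = -196*26 = -5096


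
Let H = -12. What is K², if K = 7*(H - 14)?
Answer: 33124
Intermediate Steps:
K = -182 (K = 7*(-12 - 14) = 7*(-26) = -182)
K² = (-182)² = 33124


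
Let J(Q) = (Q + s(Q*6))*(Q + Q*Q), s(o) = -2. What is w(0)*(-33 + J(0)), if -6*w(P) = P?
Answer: 0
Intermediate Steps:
w(P) = -P/6
J(Q) = (-2 + Q)*(Q + Q²) (J(Q) = (Q - 2)*(Q + Q*Q) = (-2 + Q)*(Q + Q²))
w(0)*(-33 + J(0)) = (-⅙*0)*(-33 + 0*(-2 + 0² - 1*0)) = 0*(-33 + 0*(-2 + 0 + 0)) = 0*(-33 + 0*(-2)) = 0*(-33 + 0) = 0*(-33) = 0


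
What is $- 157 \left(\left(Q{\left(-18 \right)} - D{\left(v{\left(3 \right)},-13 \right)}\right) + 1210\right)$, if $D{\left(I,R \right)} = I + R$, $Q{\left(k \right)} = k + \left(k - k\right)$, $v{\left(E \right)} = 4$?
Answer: $-188557$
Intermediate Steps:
$Q{\left(k \right)} = k$ ($Q{\left(k \right)} = k + 0 = k$)
$- 157 \left(\left(Q{\left(-18 \right)} - D{\left(v{\left(3 \right)},-13 \right)}\right) + 1210\right) = - 157 \left(\left(-18 - \left(4 - 13\right)\right) + 1210\right) = - 157 \left(\left(-18 - -9\right) + 1210\right) = - 157 \left(\left(-18 + 9\right) + 1210\right) = - 157 \left(-9 + 1210\right) = \left(-157\right) 1201 = -188557$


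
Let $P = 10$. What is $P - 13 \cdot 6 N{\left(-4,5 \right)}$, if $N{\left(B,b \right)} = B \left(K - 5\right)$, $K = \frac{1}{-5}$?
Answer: $- \frac{8062}{5} \approx -1612.4$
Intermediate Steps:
$K = - \frac{1}{5} \approx -0.2$
$N{\left(B,b \right)} = - \frac{26 B}{5}$ ($N{\left(B,b \right)} = B \left(- \frac{1}{5} - 5\right) = B \left(- \frac{26}{5}\right) = - \frac{26 B}{5}$)
$P - 13 \cdot 6 N{\left(-4,5 \right)} = 10 - 13 \cdot 6 \left(\left(- \frac{26}{5}\right) \left(-4\right)\right) = 10 - 13 \cdot 6 \cdot \frac{104}{5} = 10 - \frac{8112}{5} = - \frac{8062}{5}$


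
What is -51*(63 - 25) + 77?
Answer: -1861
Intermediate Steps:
-51*(63 - 25) + 77 = -51*38 + 77 = -1938 + 77 = -1861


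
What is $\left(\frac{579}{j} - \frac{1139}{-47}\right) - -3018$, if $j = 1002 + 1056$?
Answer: $\frac{98096781}{32242} \approx 3042.5$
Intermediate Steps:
$j = 2058$
$\left(\frac{579}{j} - \frac{1139}{-47}\right) - -3018 = \left(\frac{579}{2058} - \frac{1139}{-47}\right) - -3018 = \left(579 \cdot \frac{1}{2058} - - \frac{1139}{47}\right) + 3018 = \left(\frac{193}{686} + \frac{1139}{47}\right) + 3018 = \frac{790425}{32242} + 3018 = \frac{98096781}{32242}$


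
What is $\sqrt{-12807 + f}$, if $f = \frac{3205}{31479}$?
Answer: $\frac{2 i \sqrt{3172676711673}}{31479} \approx 113.17 i$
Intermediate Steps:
$f = \frac{3205}{31479}$ ($f = 3205 \cdot \frac{1}{31479} = \frac{3205}{31479} \approx 0.10181$)
$\sqrt{-12807 + f} = \sqrt{-12807 + \frac{3205}{31479}} = \sqrt{- \frac{403148348}{31479}} = \frac{2 i \sqrt{3172676711673}}{31479}$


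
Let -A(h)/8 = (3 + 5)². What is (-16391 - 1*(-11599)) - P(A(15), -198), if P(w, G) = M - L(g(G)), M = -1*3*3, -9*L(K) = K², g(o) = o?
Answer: -9139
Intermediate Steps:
A(h) = -512 (A(h) = -8*(3 + 5)² = -8*8² = -8*64 = -512)
L(K) = -K²/9
M = -9 (M = -3*3 = -9)
P(w, G) = -9 + G²/9 (P(w, G) = -9 - (-1)*G²/9 = -9 + G²/9)
(-16391 - 1*(-11599)) - P(A(15), -198) = (-16391 - 1*(-11599)) - (-9 + (⅑)*(-198)²) = (-16391 + 11599) - (-9 + (⅑)*39204) = -4792 - (-9 + 4356) = -4792 - 1*4347 = -4792 - 4347 = -9139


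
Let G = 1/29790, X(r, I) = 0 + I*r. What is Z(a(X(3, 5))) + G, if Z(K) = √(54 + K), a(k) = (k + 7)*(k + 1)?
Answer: 1/29790 + √406 ≈ 20.149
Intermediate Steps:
X(r, I) = I*r
a(k) = (1 + k)*(7 + k) (a(k) = (7 + k)*(1 + k) = (1 + k)*(7 + k))
G = 1/29790 ≈ 3.3568e-5
Z(a(X(3, 5))) + G = √(54 + (7 + (5*3)² + 8*(5*3))) + 1/29790 = √(54 + (7 + 15² + 8*15)) + 1/29790 = √(54 + (7 + 225 + 120)) + 1/29790 = √(54 + 352) + 1/29790 = √406 + 1/29790 = 1/29790 + √406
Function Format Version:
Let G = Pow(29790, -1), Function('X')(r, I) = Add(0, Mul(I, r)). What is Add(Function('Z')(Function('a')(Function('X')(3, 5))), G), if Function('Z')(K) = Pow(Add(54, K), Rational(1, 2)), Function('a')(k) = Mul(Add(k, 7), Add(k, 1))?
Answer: Add(Rational(1, 29790), Pow(406, Rational(1, 2))) ≈ 20.149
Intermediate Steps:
Function('X')(r, I) = Mul(I, r)
Function('a')(k) = Mul(Add(1, k), Add(7, k)) (Function('a')(k) = Mul(Add(7, k), Add(1, k)) = Mul(Add(1, k), Add(7, k)))
G = Rational(1, 29790) ≈ 3.3568e-5
Add(Function('Z')(Function('a')(Function('X')(3, 5))), G) = Add(Pow(Add(54, Add(7, Pow(Mul(5, 3), 2), Mul(8, Mul(5, 3)))), Rational(1, 2)), Rational(1, 29790)) = Add(Pow(Add(54, Add(7, Pow(15, 2), Mul(8, 15))), Rational(1, 2)), Rational(1, 29790)) = Add(Pow(Add(54, Add(7, 225, 120)), Rational(1, 2)), Rational(1, 29790)) = Add(Pow(Add(54, 352), Rational(1, 2)), Rational(1, 29790)) = Add(Pow(406, Rational(1, 2)), Rational(1, 29790)) = Add(Rational(1, 29790), Pow(406, Rational(1, 2)))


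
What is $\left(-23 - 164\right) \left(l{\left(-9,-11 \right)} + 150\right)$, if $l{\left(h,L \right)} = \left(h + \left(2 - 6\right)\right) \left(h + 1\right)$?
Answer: $-47498$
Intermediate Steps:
$l{\left(h,L \right)} = \left(1 + h\right) \left(-4 + h\right)$ ($l{\left(h,L \right)} = \left(h + \left(2 - 6\right)\right) \left(1 + h\right) = \left(h - 4\right) \left(1 + h\right) = \left(-4 + h\right) \left(1 + h\right) = \left(1 + h\right) \left(-4 + h\right)$)
$\left(-23 - 164\right) \left(l{\left(-9,-11 \right)} + 150\right) = \left(-23 - 164\right) \left(\left(-4 + \left(-9\right)^{2} - -27\right) + 150\right) = \left(-23 - 164\right) \left(\left(-4 + 81 + 27\right) + 150\right) = - 187 \left(104 + 150\right) = \left(-187\right) 254 = -47498$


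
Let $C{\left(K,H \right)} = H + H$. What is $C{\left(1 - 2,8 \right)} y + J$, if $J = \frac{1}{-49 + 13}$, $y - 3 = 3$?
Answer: $\frac{3455}{36} \approx 95.972$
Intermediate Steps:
$y = 6$ ($y = 3 + 3 = 6$)
$C{\left(K,H \right)} = 2 H$
$J = - \frac{1}{36}$ ($J = \frac{1}{-36} = - \frac{1}{36} \approx -0.027778$)
$C{\left(1 - 2,8 \right)} y + J = 2 \cdot 8 \cdot 6 - \frac{1}{36} = 16 \cdot 6 - \frac{1}{36} = 96 - \frac{1}{36} = \frac{3455}{36}$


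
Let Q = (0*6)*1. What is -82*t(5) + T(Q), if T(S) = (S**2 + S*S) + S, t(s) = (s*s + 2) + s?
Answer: -2624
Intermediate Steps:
Q = 0 (Q = 0*1 = 0)
t(s) = 2 + s + s**2 (t(s) = (s**2 + 2) + s = (2 + s**2) + s = 2 + s + s**2)
T(S) = S + 2*S**2 (T(S) = (S**2 + S**2) + S = 2*S**2 + S = S + 2*S**2)
-82*t(5) + T(Q) = -82*(2 + 5 + 5**2) + 0*(1 + 2*0) = -82*(2 + 5 + 25) + 0*(1 + 0) = -82*32 + 0*1 = -2624 + 0 = -2624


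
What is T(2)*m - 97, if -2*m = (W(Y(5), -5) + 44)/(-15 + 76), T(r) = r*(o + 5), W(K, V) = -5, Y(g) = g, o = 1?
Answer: -6151/61 ≈ -100.84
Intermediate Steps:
T(r) = 6*r (T(r) = r*(1 + 5) = r*6 = 6*r)
m = -39/122 (m = -(-5 + 44)/(2*(-15 + 76)) = -39/(2*61) = -½*39/61 = -39/122 ≈ -0.31967)
T(2)*m - 97 = (6*2)*(-39/122) - 97 = 12*(-39/122) - 97 = -234/61 - 97 = -6151/61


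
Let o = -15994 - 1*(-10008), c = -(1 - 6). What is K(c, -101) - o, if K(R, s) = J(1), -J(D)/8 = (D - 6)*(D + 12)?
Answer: 6506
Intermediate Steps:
c = 5 (c = -1*(-5) = 5)
J(D) = -8*(-6 + D)*(12 + D) (J(D) = -8*(D - 6)*(D + 12) = -8*(-6 + D)*(12 + D))
K(R, s) = 520 (K(R, s) = 576 - 48*1 - 8*1² = 576 - 48 - 8*1 = 576 - 48 - 8 = 520)
o = -5986 (o = -15994 + 10008 = -5986)
K(c, -101) - o = 520 - 1*(-5986) = 520 + 5986 = 6506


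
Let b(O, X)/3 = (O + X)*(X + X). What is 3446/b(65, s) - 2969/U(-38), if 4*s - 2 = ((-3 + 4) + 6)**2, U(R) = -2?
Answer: 141329063/95166 ≈ 1485.1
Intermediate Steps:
s = 51/4 (s = 1/2 + ((-3 + 4) + 6)**2/4 = 1/2 + (1 + 6)**2/4 = 1/2 + (1/4)*7**2 = 1/2 + (1/4)*49 = 1/2 + 49/4 = 51/4 ≈ 12.750)
b(O, X) = 6*X*(O + X) (b(O, X) = 3*((O + X)*(X + X)) = 3*((O + X)*(2*X)) = 3*(2*X*(O + X)) = 6*X*(O + X))
3446/b(65, s) - 2969/U(-38) = 3446/((6*(51/4)*(65 + 51/4))) - 2969/(-2) = 3446/((6*(51/4)*(311/4))) - 2969*(-1/2) = 3446/(47583/8) + 2969/2 = 3446*(8/47583) + 2969/2 = 27568/47583 + 2969/2 = 141329063/95166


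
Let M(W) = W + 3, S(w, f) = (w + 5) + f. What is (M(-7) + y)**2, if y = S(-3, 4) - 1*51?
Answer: 2401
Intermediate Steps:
S(w, f) = 5 + f + w (S(w, f) = (5 + w) + f = 5 + f + w)
M(W) = 3 + W
y = -45 (y = (5 + 4 - 3) - 1*51 = 6 - 51 = -45)
(M(-7) + y)**2 = ((3 - 7) - 45)**2 = (-4 - 45)**2 = (-49)**2 = 2401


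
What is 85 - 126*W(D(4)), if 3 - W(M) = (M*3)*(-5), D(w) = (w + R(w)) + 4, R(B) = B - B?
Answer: -15413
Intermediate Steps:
R(B) = 0
D(w) = 4 + w (D(w) = (w + 0) + 4 = w + 4 = 4 + w)
W(M) = 3 + 15*M (W(M) = 3 - M*3*(-5) = 3 - 3*M*(-5) = 3 - (-15)*M = 3 + 15*M)
85 - 126*W(D(4)) = 85 - 126*(3 + 15*(4 + 4)) = 85 - 126*(3 + 15*8) = 85 - 126*(3 + 120) = 85 - 126*123 = 85 - 15498 = -15413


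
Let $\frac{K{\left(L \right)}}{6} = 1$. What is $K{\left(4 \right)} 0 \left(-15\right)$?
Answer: $0$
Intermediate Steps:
$K{\left(L \right)} = 6$ ($K{\left(L \right)} = 6 \cdot 1 = 6$)
$K{\left(4 \right)} 0 \left(-15\right) = 6 \cdot 0 \left(-15\right) = 0 \left(-15\right) = 0$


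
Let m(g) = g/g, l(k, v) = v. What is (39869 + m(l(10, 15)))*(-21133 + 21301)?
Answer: 6698160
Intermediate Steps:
m(g) = 1
(39869 + m(l(10, 15)))*(-21133 + 21301) = (39869 + 1)*(-21133 + 21301) = 39870*168 = 6698160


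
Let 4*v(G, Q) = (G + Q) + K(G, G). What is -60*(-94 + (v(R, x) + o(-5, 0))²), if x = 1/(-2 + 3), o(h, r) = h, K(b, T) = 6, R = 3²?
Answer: 5580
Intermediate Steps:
R = 9
x = 1 (x = 1/1 = 1)
v(G, Q) = 3/2 + G/4 + Q/4 (v(G, Q) = ((G + Q) + 6)/4 = (6 + G + Q)/4 = 3/2 + G/4 + Q/4)
-60*(-94 + (v(R, x) + o(-5, 0))²) = -60*(-94 + ((3/2 + (¼)*9 + (¼)*1) - 5)²) = -60*(-94 + ((3/2 + 9/4 + ¼) - 5)²) = -60*(-94 + (4 - 5)²) = -60*(-94 + (-1)²) = -60*(-94 + 1) = -60*(-93) = 5580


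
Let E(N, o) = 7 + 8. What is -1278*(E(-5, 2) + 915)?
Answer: -1188540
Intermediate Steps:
E(N, o) = 15
-1278*(E(-5, 2) + 915) = -1278*(15 + 915) = -1278*930 = -1188540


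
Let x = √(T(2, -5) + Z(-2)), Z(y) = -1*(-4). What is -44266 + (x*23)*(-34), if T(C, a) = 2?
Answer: -44266 - 782*√6 ≈ -46182.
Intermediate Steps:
Z(y) = 4
x = √6 (x = √(2 + 4) = √6 ≈ 2.4495)
-44266 + (x*23)*(-34) = -44266 + (√6*23)*(-34) = -44266 + (23*√6)*(-34) = -44266 - 782*√6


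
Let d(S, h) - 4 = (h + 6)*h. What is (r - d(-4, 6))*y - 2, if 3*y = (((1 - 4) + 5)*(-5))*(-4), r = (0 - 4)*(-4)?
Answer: -802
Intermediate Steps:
r = 16 (r = -4*(-4) = 16)
d(S, h) = 4 + h*(6 + h) (d(S, h) = 4 + (h + 6)*h = 4 + (6 + h)*h = 4 + h*(6 + h))
y = 40/3 (y = ((((1 - 4) + 5)*(-5))*(-4))/3 = (((-3 + 5)*(-5))*(-4))/3 = ((2*(-5))*(-4))/3 = (-10*(-4))/3 = (⅓)*40 = 40/3 ≈ 13.333)
(r - d(-4, 6))*y - 2 = (16 - (4 + 6² + 6*6))*(40/3) - 2 = (16 - (4 + 36 + 36))*(40/3) - 2 = (16 - 1*76)*(40/3) - 2 = (16 - 76)*(40/3) - 2 = -60*40/3 - 2 = -800 - 2 = -802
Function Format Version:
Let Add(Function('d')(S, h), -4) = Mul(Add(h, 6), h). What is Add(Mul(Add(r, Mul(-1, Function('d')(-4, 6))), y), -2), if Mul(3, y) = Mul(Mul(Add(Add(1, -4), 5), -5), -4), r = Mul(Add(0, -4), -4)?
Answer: -802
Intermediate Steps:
r = 16 (r = Mul(-4, -4) = 16)
Function('d')(S, h) = Add(4, Mul(h, Add(6, h))) (Function('d')(S, h) = Add(4, Mul(Add(h, 6), h)) = Add(4, Mul(Add(6, h), h)) = Add(4, Mul(h, Add(6, h))))
y = Rational(40, 3) (y = Mul(Rational(1, 3), Mul(Mul(Add(Add(1, -4), 5), -5), -4)) = Mul(Rational(1, 3), Mul(Mul(Add(-3, 5), -5), -4)) = Mul(Rational(1, 3), Mul(Mul(2, -5), -4)) = Mul(Rational(1, 3), Mul(-10, -4)) = Mul(Rational(1, 3), 40) = Rational(40, 3) ≈ 13.333)
Add(Mul(Add(r, Mul(-1, Function('d')(-4, 6))), y), -2) = Add(Mul(Add(16, Mul(-1, Add(4, Pow(6, 2), Mul(6, 6)))), Rational(40, 3)), -2) = Add(Mul(Add(16, Mul(-1, Add(4, 36, 36))), Rational(40, 3)), -2) = Add(Mul(Add(16, Mul(-1, 76)), Rational(40, 3)), -2) = Add(Mul(Add(16, -76), Rational(40, 3)), -2) = Add(Mul(-60, Rational(40, 3)), -2) = Add(-800, -2) = -802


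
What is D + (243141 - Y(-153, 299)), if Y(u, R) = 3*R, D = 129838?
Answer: 372082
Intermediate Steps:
D + (243141 - Y(-153, 299)) = 129838 + (243141 - 3*299) = 129838 + (243141 - 1*897) = 129838 + (243141 - 897) = 129838 + 242244 = 372082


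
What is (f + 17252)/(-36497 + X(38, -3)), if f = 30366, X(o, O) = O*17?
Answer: -23809/18274 ≈ -1.3029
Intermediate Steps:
X(o, O) = 17*O
(f + 17252)/(-36497 + X(38, -3)) = (30366 + 17252)/(-36497 + 17*(-3)) = 47618/(-36497 - 51) = 47618/(-36548) = 47618*(-1/36548) = -23809/18274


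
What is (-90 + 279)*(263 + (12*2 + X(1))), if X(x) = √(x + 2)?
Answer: 54243 + 189*√3 ≈ 54570.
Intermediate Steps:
X(x) = √(2 + x)
(-90 + 279)*(263 + (12*2 + X(1))) = (-90 + 279)*(263 + (12*2 + √(2 + 1))) = 189*(263 + (24 + √3)) = 189*(287 + √3) = 54243 + 189*√3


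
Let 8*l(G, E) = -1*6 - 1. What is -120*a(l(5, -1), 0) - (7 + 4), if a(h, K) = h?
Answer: 94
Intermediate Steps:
l(G, E) = -7/8 (l(G, E) = (-1*6 - 1)/8 = (-6 - 1)/8 = (1/8)*(-7) = -7/8)
-120*a(l(5, -1), 0) - (7 + 4) = -120*(-7/8) - (7 + 4) = 105 - 1*11 = 105 - 11 = 94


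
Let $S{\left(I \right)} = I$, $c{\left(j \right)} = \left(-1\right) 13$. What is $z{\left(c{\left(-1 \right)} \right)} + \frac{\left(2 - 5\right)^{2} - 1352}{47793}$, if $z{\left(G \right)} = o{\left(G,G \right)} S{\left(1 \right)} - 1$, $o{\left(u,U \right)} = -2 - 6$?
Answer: $- \frac{431480}{47793} \approx -9.0281$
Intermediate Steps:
$c{\left(j \right)} = -13$
$o{\left(u,U \right)} = -8$ ($o{\left(u,U \right)} = -2 - 6 = -8$)
$z{\left(G \right)} = -9$ ($z{\left(G \right)} = \left(-8\right) 1 - 1 = -8 - 1 = -9$)
$z{\left(c{\left(-1 \right)} \right)} + \frac{\left(2 - 5\right)^{2} - 1352}{47793} = -9 + \frac{\left(2 - 5\right)^{2} - 1352}{47793} = -9 + \left(\left(-3\right)^{2} - 1352\right) \frac{1}{47793} = -9 + \left(9 - 1352\right) \frac{1}{47793} = -9 - \frac{1343}{47793} = - \frac{431480}{47793}$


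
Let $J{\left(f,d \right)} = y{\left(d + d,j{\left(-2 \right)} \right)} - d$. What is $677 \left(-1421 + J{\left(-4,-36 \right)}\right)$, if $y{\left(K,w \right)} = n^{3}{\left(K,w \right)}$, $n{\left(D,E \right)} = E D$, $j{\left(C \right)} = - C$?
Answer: $-2022448813$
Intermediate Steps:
$n{\left(D,E \right)} = D E$
$y{\left(K,w \right)} = K^{3} w^{3}$ ($y{\left(K,w \right)} = \left(K w\right)^{3} = K^{3} w^{3}$)
$J{\left(f,d \right)} = - d + 64 d^{3}$ ($J{\left(f,d \right)} = \left(d + d\right)^{3} \left(\left(-1\right) \left(-2\right)\right)^{3} - d = \left(2 d\right)^{3} \cdot 2^{3} - d = 8 d^{3} \cdot 8 - d = 64 d^{3} - d = - d + 64 d^{3}$)
$677 \left(-1421 + J{\left(-4,-36 \right)}\right) = 677 \left(-1421 + \left(\left(-1\right) \left(-36\right) + 64 \left(-36\right)^{3}\right)\right) = 677 \left(-1421 + \left(36 + 64 \left(-46656\right)\right)\right) = 677 \left(-1421 + \left(36 - 2985984\right)\right) = 677 \left(-1421 - 2985948\right) = 677 \left(-2987369\right) = -2022448813$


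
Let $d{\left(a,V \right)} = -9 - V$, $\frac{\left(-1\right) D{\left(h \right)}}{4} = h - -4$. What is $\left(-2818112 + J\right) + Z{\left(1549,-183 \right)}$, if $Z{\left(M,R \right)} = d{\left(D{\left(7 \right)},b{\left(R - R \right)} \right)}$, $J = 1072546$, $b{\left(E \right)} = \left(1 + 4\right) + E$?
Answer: $-1745580$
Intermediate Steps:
$D{\left(h \right)} = -16 - 4 h$ ($D{\left(h \right)} = - 4 \left(h - -4\right) = - 4 \left(h + 4\right) = - 4 \left(4 + h\right) = -16 - 4 h$)
$b{\left(E \right)} = 5 + E$
$Z{\left(M,R \right)} = -14$ ($Z{\left(M,R \right)} = -9 - \left(5 + \left(R - R\right)\right) = -9 - \left(5 + 0\right) = -9 - 5 = -14$)
$\left(-2818112 + J\right) + Z{\left(1549,-183 \right)} = \left(-2818112 + 1072546\right) - 14 = -1745566 - 14 = -1745580$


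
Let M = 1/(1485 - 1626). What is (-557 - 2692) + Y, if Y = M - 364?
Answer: -509434/141 ≈ -3613.0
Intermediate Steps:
M = -1/141 (M = 1/(-141) = -1/141 ≈ -0.0070922)
Y = -51325/141 (Y = -1/141 - 364 = -51325/141 ≈ -364.01)
(-557 - 2692) + Y = (-557 - 2692) - 51325/141 = -3249 - 51325/141 = -509434/141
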